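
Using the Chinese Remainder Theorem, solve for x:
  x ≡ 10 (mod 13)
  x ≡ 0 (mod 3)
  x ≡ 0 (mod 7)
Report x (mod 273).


Moduli 13, 3, 7 are pairwise coprime; by CRT there is a unique solution modulo M = 13 · 3 · 7 = 273.
Solve pairwise, accumulating the modulus:
  Start with x ≡ 10 (mod 13).
  Combine with x ≡ 0 (mod 3): since gcd(13, 3) = 1, we get a unique residue mod 39.
    Write x = 10 + 13·t and substitute into x ≡ 0 (mod 3): 13·t ≡ 0 − 10 = -10 (mod 3).
    Reduce coefficients mod 3: 1·t ≡ 2 (mod 3).
    So t ≡ 2 (mod 3).
    Then x = 10 + 13·2 = 36, valid modulo lcm(13, 3) = 39: x ≡ 36 (mod 39).
  Combine with x ≡ 0 (mod 7): since gcd(39, 7) = 1, we get a unique residue mod 273.
    Write x = 36 + 39·t and substitute into x ≡ 0 (mod 7): 39·t ≡ 0 − 36 = -36 (mod 7).
    Reduce coefficients mod 7: 4·t ≡ 6 (mod 7).
    The inverse of 4 mod 7 is 2 (since 4·2 = 8 = 1·7 + 1), so t ≡ 2·6 = 12 ≡ 5 (mod 7).
    Then x = 36 + 39·5 = 231, valid modulo lcm(39, 7) = 273: x ≡ 231 (mod 273).
Verify: 231 mod 13 = 10 ✓, 231 mod 3 = 0 ✓, 231 mod 7 = 0 ✓.

x ≡ 231 (mod 273).


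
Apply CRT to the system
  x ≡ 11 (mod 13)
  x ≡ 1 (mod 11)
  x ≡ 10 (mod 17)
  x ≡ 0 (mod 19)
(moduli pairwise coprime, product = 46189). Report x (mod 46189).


Product of moduli M = 13 · 11 · 17 · 19 = 46189.
Merge one congruence at a time:
  Start: x ≡ 11 (mod 13).
  Combine with x ≡ 1 (mod 11); new modulus lcm = 143.
    Write x = 11 + 13·t and substitute into x ≡ 1 (mod 11): 13·t ≡ 1 − 11 = -10 (mod 11).
    Reduce coefficients mod 11: 2·t ≡ 1 (mod 11).
    The inverse of 2 mod 11 is 6 (since 2·6 = 12 = 1·11 + 1), so t ≡ 6·1 = 6 ≡ 6 (mod 11).
    Then x = 11 + 13·6 = 89, valid modulo lcm(13, 11) = 143: x ≡ 89 (mod 143).
  Combine with x ≡ 10 (mod 17); new modulus lcm = 2431.
    Write x = 89 + 143·t and substitute into x ≡ 10 (mod 17): 143·t ≡ 10 − 89 = -79 (mod 17).
    Reduce coefficients mod 17: 7·t ≡ 6 (mod 17).
    The inverse of 7 mod 17 is 5 (since 7·5 = 35 = 2·17 + 1), so t ≡ 5·6 = 30 ≡ 13 (mod 17).
    Then x = 89 + 143·13 = 1948, valid modulo lcm(143, 17) = 2431: x ≡ 1948 (mod 2431).
  Combine with x ≡ 0 (mod 19); new modulus lcm = 46189.
    Write x = 1948 + 2431·t and substitute into x ≡ 0 (mod 19): 2431·t ≡ 0 − 1948 = -1948 (mod 19).
    Reduce coefficients mod 19: 18·t ≡ 9 (mod 19).
    The inverse of 18 mod 19 is 18 (since 18·18 = 324 = 17·19 + 1), so t ≡ 18·9 = 162 ≡ 10 (mod 19).
    Then x = 1948 + 2431·10 = 26258, valid modulo lcm(2431, 19) = 46189: x ≡ 26258 (mod 46189).
Verify against each original: 26258 mod 13 = 11, 26258 mod 11 = 1, 26258 mod 17 = 10, 26258 mod 19 = 0.

x ≡ 26258 (mod 46189).


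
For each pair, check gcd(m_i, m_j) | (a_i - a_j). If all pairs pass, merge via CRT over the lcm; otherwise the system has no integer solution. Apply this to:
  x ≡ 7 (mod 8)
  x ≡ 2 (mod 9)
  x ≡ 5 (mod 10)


Moduli 8, 9, 10 are not pairwise coprime, so CRT works modulo lcm(m_i) when all pairwise compatibility conditions hold.
Pairwise compatibility: gcd(m_i, m_j) must divide a_i - a_j for every pair.
Merge one congruence at a time:
  Start: x ≡ 7 (mod 8).
  Combine with x ≡ 2 (mod 9): gcd(8, 9) = 1; 2 - 7 = -5, which IS divisible by 1, so compatible.
    Write x = 7 + 8·t and substitute into x ≡ 2 (mod 9): 8·t ≡ 2 − 7 = -5 (mod 9).
    Reduce coefficients mod 9: 8·t ≡ 4 (mod 9).
    The inverse of 8 mod 9 is 8 (since 8·8 = 64 = 7·9 + 1), so t ≡ 8·4 = 32 ≡ 5 (mod 9).
    Then x = 7 + 8·5 = 47, valid modulo lcm(8, 9) = 72: x ≡ 47 (mod 72).
  Combine with x ≡ 5 (mod 10): gcd(72, 10) = 2; 5 - 47 = -42, which IS divisible by 2, so compatible.
    Write x = 47 + 72·t and substitute into x ≡ 5 (mod 10): 72·t ≡ 5 − 47 = -42 (mod 10).
    Divide the congruence (and modulus) by g = 2: 36·t ≡ -21 (mod 5).
    Reduce coefficients mod 5: 1·t ≡ 4 (mod 5).
    So t ≡ 4 (mod 5).
    Then x = 47 + 72·4 = 335, valid modulo lcm(72, 10) = 360: x ≡ 335 (mod 360).
Verify: 335 mod 8 = 7, 335 mod 9 = 2, 335 mod 10 = 5.

x ≡ 335 (mod 360).


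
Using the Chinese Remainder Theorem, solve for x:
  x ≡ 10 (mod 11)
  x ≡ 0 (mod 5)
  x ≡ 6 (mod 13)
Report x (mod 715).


Moduli 11, 5, 13 are pairwise coprime; by CRT there is a unique solution modulo M = 11 · 5 · 13 = 715.
Solve pairwise, accumulating the modulus:
  Start with x ≡ 10 (mod 11).
  Combine with x ≡ 0 (mod 5): since gcd(11, 5) = 1, we get a unique residue mod 55.
    Write x = 10 + 11·t and substitute into x ≡ 0 (mod 5): 11·t ≡ 0 − 10 = -10 (mod 5).
    Reduce coefficients mod 5: 1·t ≡ 0 (mod 5).
    So t ≡ 0 (mod 5).
    Then x = 10 + 11·0 = 10, valid modulo lcm(11, 5) = 55: x ≡ 10 (mod 55).
  Combine with x ≡ 6 (mod 13): since gcd(55, 13) = 1, we get a unique residue mod 715.
    Write x = 10 + 55·t and substitute into x ≡ 6 (mod 13): 55·t ≡ 6 − 10 = -4 (mod 13).
    Reduce coefficients mod 13: 3·t ≡ 9 (mod 13).
    The inverse of 3 mod 13 is 9 (since 3·9 = 27 = 2·13 + 1), so t ≡ 9·9 = 81 ≡ 3 (mod 13).
    Then x = 10 + 55·3 = 175, valid modulo lcm(55, 13) = 715: x ≡ 175 (mod 715).
Verify: 175 mod 11 = 10 ✓, 175 mod 5 = 0 ✓, 175 mod 13 = 6 ✓.

x ≡ 175 (mod 715).


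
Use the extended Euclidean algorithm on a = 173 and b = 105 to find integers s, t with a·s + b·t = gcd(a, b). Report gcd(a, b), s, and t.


Euclidean algorithm on (173, 105) — divide until remainder is 0:
  173 = 1 · 105 + 68
  105 = 1 · 68 + 37
  68 = 1 · 37 + 31
  37 = 1 · 31 + 6
  31 = 5 · 6 + 1
  6 = 6 · 1 + 0
gcd(173, 105) = 1.
Track Bezout coefficients alongside the remainders: start with r₀ = 173 = a·1 + b·0 (s = 1, t = 0) and r₁ = 105 = a·0 + b·1 (s = 0, t = 1); each new remainder r_{k+1} = r_{k-1} − q_k·r_k inherits s_{k+1} = s_{k-1} − q_k·s_k, t_{k+1} = t_{k-1} − q_k·t_k, so r_k = a·s_k + b·t_k at every step:
  q = 1: r = 68, s = 1 − 1·0 = 1, t = 0 − 1·1 = -1  (check: 173·1 + 105·(-1) = 68)
  q = 1: r = 37, s = 0 − 1·1 = -1, t = 1 − 1·(-1) = 2  (check: 173·(-1) + 105·2 = 37)
  q = 1: r = 31, s = 1 − 1·(-1) = 2, t = -1 − 1·2 = -3  (check: 173·2 + 105·(-3) = 31)
  q = 1: r = 6, s = -1 − 1·2 = -3, t = 2 − 1·(-3) = 5  (check: 173·(-3) + 105·5 = 6)
  q = 5: r = 1, s = 2 − 5·(-3) = 17, t = -3 − 5·5 = -28  (check: 173·17 + 105·(-28) = 1)
The row with r = 1 (the gcd) gives the Bezout coefficients s = 17, t = -28.
Result: 173 · (17) + 105 · (-28) = 1.

gcd(173, 105) = 1; s = 17, t = -28 (check: 173·17 + 105·(-28) = 1).


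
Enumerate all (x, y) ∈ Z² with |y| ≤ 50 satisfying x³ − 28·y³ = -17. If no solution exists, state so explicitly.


The equation is x³ - 28y³ = -17. For fixed y, x³ = 28·y³ − 17, so a solution requires the RHS to be a perfect cube.
Strategy: iterate y from -50 to 50, compute RHS = 28·y³ − 17, and check whether it is a (positive or negative) perfect cube.
Check small values of y:
  y = 0: RHS = -17 is not a perfect cube.
  y = 1: RHS = 11 is not a perfect cube.
  y = -1: RHS = -45 is not a perfect cube.
  y = 2: RHS = 207 is not a perfect cube.
  y = -2: RHS = -241 is not a perfect cube.
  y = 3: RHS = 739 is not a perfect cube.
  y = -3: RHS = -773 is not a perfect cube.
Continuing the search up to |y| = 50 finds no solutions either.
No (x, y) in the scanned range satisfies the equation.

No integer solutions with |y| ≤ 50.


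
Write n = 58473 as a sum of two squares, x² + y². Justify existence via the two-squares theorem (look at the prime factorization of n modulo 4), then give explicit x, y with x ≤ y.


Step 1: Factor n = 58473 = 3^2 · 73 · 89.
Step 2: Check the mod-4 condition on each prime factor: 3 ≡ 3 (mod 4), exponent 2 (must be even); 73 ≡ 1 (mod 4), exponent 1; 89 ≡ 1 (mod 4), exponent 1.
All primes ≡ 3 (mod 4) appear to even exponent (or don't appear), so by the two-squares theorem n IS expressible as a sum of two squares.
Step 3: Build a representation. Group n = k² · m with k = 3 and m = 73 · 89 = 6497 (a product of primes ≡ 1 (mod 4)); a representation of m scales to one of n via (k·x)² + (k·y)² = k²(x² + y²). Each prime p ≡ 1 (mod 4) is itself a sum of two squares; find a² by testing p − a² for a perfect square:
  73: 73 − 1² = 72, 73 − 2² = 69, 73 − 3² = 64 = 8² ⇒ 73 = 3² + 8².
  89: 89 − 1² = 88, 89 − 2² = 85, 89 − 3² = 80, 89 − 4² = 73, 89 − 5² = 64 = 8² ⇒ 89 = 5² + 8².
  Combine using the Brahmagupta–Fibonacci identity (a² + b²)(c² + d²) = (ac − bd)² + (ad + bc)² = (ac + bd)² + (ad − bc)²:
  73 · 89 = 6497: from (3² + 8²)(5² + 8²), take (3·5 − 8·8, 3·8 + 8·5) = (15 − 64, 24 + 40) = (-49, 64); dropping signs (only squares matter) gives (49, 64); check 49² + 64² = 2401 + 4096 = 6497 ✓.
  Scale by k = 3: (3·49, 3·64) = (147, 192).
Step 4: Order so x ≤ y and verify: 147² + 192² = 21609 + 36864 = 58473 = n. ✓

n = 58473 = 147² + 192² (one valid representation with x ≤ y).


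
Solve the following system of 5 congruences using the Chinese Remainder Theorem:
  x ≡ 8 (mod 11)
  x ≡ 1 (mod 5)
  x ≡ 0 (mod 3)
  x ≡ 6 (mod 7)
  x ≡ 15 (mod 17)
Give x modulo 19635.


Product of moduli M = 11 · 5 · 3 · 7 · 17 = 19635.
Merge one congruence at a time:
  Start: x ≡ 8 (mod 11).
  Combine with x ≡ 1 (mod 5); new modulus lcm = 55.
    Write x = 8 + 11·t and substitute into x ≡ 1 (mod 5): 11·t ≡ 1 − 8 = -7 (mod 5).
    Reduce coefficients mod 5: 1·t ≡ 3 (mod 5).
    So t ≡ 3 (mod 5).
    Then x = 8 + 11·3 = 41, valid modulo lcm(11, 5) = 55: x ≡ 41 (mod 55).
  Combine with x ≡ 0 (mod 3); new modulus lcm = 165.
    Write x = 41 + 55·t and substitute into x ≡ 0 (mod 3): 55·t ≡ 0 − 41 = -41 (mod 3).
    Reduce coefficients mod 3: 1·t ≡ 1 (mod 3).
    So t ≡ 1 (mod 3).
    Then x = 41 + 55·1 = 96, valid modulo lcm(55, 3) = 165: x ≡ 96 (mod 165).
  Combine with x ≡ 6 (mod 7); new modulus lcm = 1155.
    Write x = 96 + 165·t and substitute into x ≡ 6 (mod 7): 165·t ≡ 6 − 96 = -90 (mod 7).
    Reduce coefficients mod 7: 4·t ≡ 1 (mod 7).
    The inverse of 4 mod 7 is 2 (since 4·2 = 8 = 1·7 + 1), so t ≡ 2·1 = 2 ≡ 2 (mod 7).
    Then x = 96 + 165·2 = 426, valid modulo lcm(165, 7) = 1155: x ≡ 426 (mod 1155).
  Combine with x ≡ 15 (mod 17); new modulus lcm = 19635.
    Write x = 426 + 1155·t and substitute into x ≡ 15 (mod 17): 1155·t ≡ 15 − 426 = -411 (mod 17).
    Reduce coefficients mod 17: 16·t ≡ 14 (mod 17).
    The inverse of 16 mod 17 is 16 (since 16·16 = 256 = 15·17 + 1), so t ≡ 16·14 = 224 ≡ 3 (mod 17).
    Then x = 426 + 1155·3 = 3891, valid modulo lcm(1155, 17) = 19635: x ≡ 3891 (mod 19635).
Verify against each original: 3891 mod 11 = 8, 3891 mod 5 = 1, 3891 mod 3 = 0, 3891 mod 7 = 6, 3891 mod 17 = 15.

x ≡ 3891 (mod 19635).


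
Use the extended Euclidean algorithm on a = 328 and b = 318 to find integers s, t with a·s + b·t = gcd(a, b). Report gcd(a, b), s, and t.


Euclidean algorithm on (328, 318) — divide until remainder is 0:
  328 = 1 · 318 + 10
  318 = 31 · 10 + 8
  10 = 1 · 8 + 2
  8 = 4 · 2 + 0
gcd(328, 318) = 2.
Track Bezout coefficients alongside the remainders: start with r₀ = 328 = a·1 + b·0 (s = 1, t = 0) and r₁ = 318 = a·0 + b·1 (s = 0, t = 1); each new remainder r_{k+1} = r_{k-1} − q_k·r_k inherits s_{k+1} = s_{k-1} − q_k·s_k, t_{k+1} = t_{k-1} − q_k·t_k, so r_k = a·s_k + b·t_k at every step:
  q = 1: r = 10, s = 1 − 1·0 = 1, t = 0 − 1·1 = -1  (check: 328·1 + 318·(-1) = 10)
  q = 31: r = 8, s = 0 − 31·1 = -31, t = 1 − 31·(-1) = 32  (check: 328·(-31) + 318·32 = 8)
  q = 1: r = 2, s = 1 − 1·(-31) = 32, t = -1 − 1·32 = -33  (check: 328·32 + 318·(-33) = 2)
The row with r = 2 (the gcd) gives the Bezout coefficients s = 32, t = -33.
Result: 328 · (32) + 318 · (-33) = 2.

gcd(328, 318) = 2; s = 32, t = -33 (check: 328·32 + 318·(-33) = 2).


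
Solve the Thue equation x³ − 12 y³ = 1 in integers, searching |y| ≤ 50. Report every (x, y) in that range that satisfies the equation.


The equation is x³ - 12y³ = 1. For fixed y, x³ = 12·y³ + 1, so a solution requires the RHS to be a perfect cube.
Strategy: iterate y from -50 to 50, compute RHS = 12·y³ + 1, and check whether it is a (positive or negative) perfect cube.
Check small values of y:
  y = 0: RHS = 1 = (1)³ ⇒ x = 1 works.
  y = 1: RHS = 13 is not a perfect cube.
  y = -1: RHS = -11 is not a perfect cube.
  y = 2: RHS = 97 is not a perfect cube.
  y = -2: RHS = -95 is not a perfect cube.
  y = 3: RHS = 325 is not a perfect cube.
  y = -3: RHS = -323 is not a perfect cube.
Continuing the search up to |y| = 50 finds no further solutions beyond those listed.
Collected solutions: (1, 0).

Solutions (with |y| ≤ 50): (1, 0).


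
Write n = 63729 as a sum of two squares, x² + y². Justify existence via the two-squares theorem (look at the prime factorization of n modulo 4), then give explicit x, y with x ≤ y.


Step 1: Factor n = 63729 = 3^2 · 73 · 97.
Step 2: Check the mod-4 condition on each prime factor: 3 ≡ 3 (mod 4), exponent 2 (must be even); 73 ≡ 1 (mod 4), exponent 1; 97 ≡ 1 (mod 4), exponent 1.
All primes ≡ 3 (mod 4) appear to even exponent (or don't appear), so by the two-squares theorem n IS expressible as a sum of two squares.
Step 3: Build a representation. Group n = k² · m with k = 3 and m = 73 · 97 = 7081 (a product of primes ≡ 1 (mod 4)); a representation of m scales to one of n via (k·x)² + (k·y)² = k²(x² + y²). Each prime p ≡ 1 (mod 4) is itself a sum of two squares; find a² by testing p − a² for a perfect square:
  73: 73 − 1² = 72, 73 − 2² = 69, 73 − 3² = 64 = 8² ⇒ 73 = 3² + 8².
  97: 97 − 1² = 96, 97 − 2² = 93, 97 − 3² = 88, 97 − 4² = 81 = 9² ⇒ 97 = 4² + 9².
  Combine using the Brahmagupta–Fibonacci identity (a² + b²)(c² + d²) = (ac − bd)² + (ad + bc)² = (ac + bd)² + (ad − bc)²:
  73 · 97 = 7081: from (3² + 8²)(4² + 9²), take (3·4 − 8·9, 3·9 + 8·4) = (12 − 72, 27 + 32) = (-60, 59); dropping signs (only squares matter) gives (60, 59); check 60² + 59² = 3600 + 3481 = 7081 ✓.
  Scale by k = 3: (3·60, 3·59) = (180, 177).
Step 4: Order so x ≤ y and verify: 177² + 180² = 31329 + 32400 = 63729 = n. ✓

n = 63729 = 177² + 180² (one valid representation with x ≤ y).


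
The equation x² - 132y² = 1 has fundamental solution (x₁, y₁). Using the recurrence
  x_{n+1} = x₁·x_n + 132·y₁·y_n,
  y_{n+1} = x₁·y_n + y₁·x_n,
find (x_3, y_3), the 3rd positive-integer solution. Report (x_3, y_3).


Step 1: Find the fundamental solution (x₁, y₁) of x² - 132y² = 1.
  Expand √132 as a continued fraction. a₀ = ⌊√132⌋ = 11; iterate m_{k+1} = d_k·a_k − m_k, d_{k+1} = (132 − m_{k+1}²)/d_k, a_{k+1} = ⌊(a₀ + m_{k+1})/d_{k+1}⌋ (starting m₀ = 0, d₀ = 1), with convergents p_k = a_k·p_{k-1} + p_{k-2}, q_k = a_k·q_{k-1} + q_{k-2} (p₋₁ = 1, q₋₁ = 0):
  k = 0: a₀ = 11; p₀/q₀ = 11/1; p₀² − 132·q₀² = 121 − 132 = -11.
  k = 1: m = 11, d = 11, a = ⌊(11 + 11)/11⌋ = 2; p/q = (2·11 + 1)/(2·1 + 0) = 23/2; p² − 132·q² = 529 − 528 = 1.
  The first convergent with p² − 132·q² = 1 gives the fundamental solution (x₁, y₁) = (23, 2).
Step 2: Apply the recurrence (x_{n+1}, y_{n+1}) = (x₁x_n + 132y₁y_n, x₁y_n + y₁x_n) repeatedly.
  From (x_1, y_1) = (23, 2): x_2 = 23·23 + 132·2·2 = 1057; y_2 = 23·2 + 2·23 = 92.
  From (x_2, y_2) = (1057, 92): x_3 = 23·1057 + 132·2·92 = 48599; y_3 = 23·92 + 2·1057 = 4230.
Step 3: Verify x_3² - 132·y_3² = 2361862801 - 2361862800 = 1 (should be 1). ✓

(x_1, y_1) = (23, 2); (x_3, y_3) = (48599, 4230).


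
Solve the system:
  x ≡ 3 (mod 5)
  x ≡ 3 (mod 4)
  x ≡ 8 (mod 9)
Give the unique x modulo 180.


Moduli 5, 4, 9 are pairwise coprime; by CRT there is a unique solution modulo M = 5 · 4 · 9 = 180.
Solve pairwise, accumulating the modulus:
  Start with x ≡ 3 (mod 5).
  Combine with x ≡ 3 (mod 4): since gcd(5, 4) = 1, we get a unique residue mod 20.
    Write x = 3 + 5·t and substitute into x ≡ 3 (mod 4): 5·t ≡ 3 − 3 = 0 (mod 4).
    Reduce coefficients mod 4: 1·t ≡ 0 (mod 4).
    So t ≡ 0 (mod 4).
    Then x = 3 + 5·0 = 3, valid modulo lcm(5, 4) = 20: x ≡ 3 (mod 20).
  Combine with x ≡ 8 (mod 9): since gcd(20, 9) = 1, we get a unique residue mod 180.
    Write x = 3 + 20·t and substitute into x ≡ 8 (mod 9): 20·t ≡ 8 − 3 = 5 (mod 9).
    Reduce coefficients mod 9: 2·t ≡ 5 (mod 9).
    The inverse of 2 mod 9 is 5 (since 2·5 = 10 = 1·9 + 1), so t ≡ 5·5 = 25 ≡ 7 (mod 9).
    Then x = 3 + 20·7 = 143, valid modulo lcm(20, 9) = 180: x ≡ 143 (mod 180).
Verify: 143 mod 5 = 3 ✓, 143 mod 4 = 3 ✓, 143 mod 9 = 8 ✓.

x ≡ 143 (mod 180).


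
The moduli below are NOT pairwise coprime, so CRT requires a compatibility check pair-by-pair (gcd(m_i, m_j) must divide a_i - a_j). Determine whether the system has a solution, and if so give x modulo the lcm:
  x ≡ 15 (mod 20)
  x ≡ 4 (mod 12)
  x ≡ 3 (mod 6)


Moduli 20, 12, 6 are not pairwise coprime, so CRT works modulo lcm(m_i) when all pairwise compatibility conditions hold.
Pairwise compatibility: gcd(m_i, m_j) must divide a_i - a_j for every pair.
Merge one congruence at a time:
  Start: x ≡ 15 (mod 20).
  Combine with x ≡ 4 (mod 12): gcd(20, 12) = 4, and 4 - 15 = -11 is NOT divisible by 4.
    ⇒ system is inconsistent (no integer solution).

No solution (the system is inconsistent).


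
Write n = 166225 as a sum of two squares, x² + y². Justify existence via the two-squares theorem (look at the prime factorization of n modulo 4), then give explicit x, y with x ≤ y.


Step 1: Factor n = 166225 = 5^2 · 61 · 109.
Step 2: Check the mod-4 condition on each prime factor: 5 ≡ 1 (mod 4), exponent 2; 61 ≡ 1 (mod 4), exponent 1; 109 ≡ 1 (mod 4), exponent 1.
All primes ≡ 3 (mod 4) appear to even exponent (or don't appear), so by the two-squares theorem n IS expressible as a sum of two squares.
Step 3: Build a representation. Group n = k² · m with k = 5 and m = 61 · 109 = 6649 (a product of primes ≡ 1 (mod 4)); a representation of m scales to one of n via (k·x)² + (k·y)² = k²(x² + y²). Each prime p ≡ 1 (mod 4) is itself a sum of two squares; find a² by testing p − a² for a perfect square:
  61: 61 − 1² = 60, 61 − 2² = 57, 61 − 3² = 52, 61 − 4² = 45, 61 − 5² = 36 = 6² ⇒ 61 = 5² + 6².
  109: 109 − 1² = 108, 109 − 2² = 105, 109 − 3² = 100 = 10² ⇒ 109 = 3² + 10².
  Combine using the Brahmagupta–Fibonacci identity (a² + b²)(c² + d²) = (ac − bd)² + (ad + bc)² = (ac + bd)² + (ad − bc)²:
  61 · 109 = 6649: from (5² + 6²)(3² + 10²), take (5·3 − 6·10, 5·10 + 6·3) = (15 − 60, 50 + 18) = (-45, 68); dropping signs (only squares matter) gives (45, 68); check 45² + 68² = 2025 + 4624 = 6649 ✓.
  Scale by k = 5: (5·45, 5·68) = (225, 340).
Step 4: Order so x ≤ y and verify: 225² + 340² = 50625 + 115600 = 166225 = n. ✓

n = 166225 = 225² + 340² (one valid representation with x ≤ y).


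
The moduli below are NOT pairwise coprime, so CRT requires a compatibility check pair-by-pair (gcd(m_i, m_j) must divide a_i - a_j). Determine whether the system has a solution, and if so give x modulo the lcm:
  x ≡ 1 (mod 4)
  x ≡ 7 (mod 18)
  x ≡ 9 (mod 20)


Moduli 4, 18, 20 are not pairwise coprime, so CRT works modulo lcm(m_i) when all pairwise compatibility conditions hold.
Pairwise compatibility: gcd(m_i, m_j) must divide a_i - a_j for every pair.
Merge one congruence at a time:
  Start: x ≡ 1 (mod 4).
  Combine with x ≡ 7 (mod 18): gcd(4, 18) = 2; 7 - 1 = 6, which IS divisible by 2, so compatible.
    Write x = 1 + 4·t and substitute into x ≡ 7 (mod 18): 4·t ≡ 7 − 1 = 6 (mod 18).
    Divide the congruence (and modulus) by g = 2: 2·t ≡ 3 (mod 9).
    The inverse of 2 mod 9 is 5 (since 2·5 = 10 = 1·9 + 1), so t ≡ 5·3 = 15 ≡ 6 (mod 9).
    Then x = 1 + 4·6 = 25, valid modulo lcm(4, 18) = 36: x ≡ 25 (mod 36).
  Combine with x ≡ 9 (mod 20): gcd(36, 20) = 4; 9 - 25 = -16, which IS divisible by 4, so compatible.
    Write x = 25 + 36·t and substitute into x ≡ 9 (mod 20): 36·t ≡ 9 − 25 = -16 (mod 20).
    Divide the congruence (and modulus) by g = 4: 9·t ≡ -4 (mod 5).
    Reduce coefficients mod 5: 4·t ≡ 1 (mod 5).
    The inverse of 4 mod 5 is 4 (since 4·4 = 16 = 3·5 + 1), so t ≡ 4·1 = 4 ≡ 4 (mod 5).
    Then x = 25 + 36·4 = 169, valid modulo lcm(36, 20) = 180: x ≡ 169 (mod 180).
Verify: 169 mod 4 = 1, 169 mod 18 = 7, 169 mod 20 = 9.

x ≡ 169 (mod 180).


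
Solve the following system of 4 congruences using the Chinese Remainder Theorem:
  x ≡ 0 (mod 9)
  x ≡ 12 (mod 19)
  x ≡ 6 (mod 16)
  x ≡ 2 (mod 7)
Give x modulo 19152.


Product of moduli M = 9 · 19 · 16 · 7 = 19152.
Merge one congruence at a time:
  Start: x ≡ 0 (mod 9).
  Combine with x ≡ 12 (mod 19); new modulus lcm = 171.
    Write x = 0 + 9·t and substitute into x ≡ 12 (mod 19): 9·t ≡ 12 − 0 = 12 (mod 19).
    The inverse of 9 mod 19 is 17 (since 9·17 = 153 = 8·19 + 1), so t ≡ 17·12 = 204 ≡ 14 (mod 19).
    Then x = 0 + 9·14 = 126, valid modulo lcm(9, 19) = 171: x ≡ 126 (mod 171).
  Combine with x ≡ 6 (mod 16); new modulus lcm = 2736.
    Write x = 126 + 171·t and substitute into x ≡ 6 (mod 16): 171·t ≡ 6 − 126 = -120 (mod 16).
    Reduce coefficients mod 16: 11·t ≡ 8 (mod 16).
    The inverse of 11 mod 16 is 3 (since 11·3 = 33 = 2·16 + 1), so t ≡ 3·8 = 24 ≡ 8 (mod 16).
    Then x = 126 + 171·8 = 1494, valid modulo lcm(171, 16) = 2736: x ≡ 1494 (mod 2736).
  Combine with x ≡ 2 (mod 7); new modulus lcm = 19152.
    Write x = 1494 + 2736·t and substitute into x ≡ 2 (mod 7): 2736·t ≡ 2 − 1494 = -1492 (mod 7).
    Reduce coefficients mod 7: 6·t ≡ 6 (mod 7).
    The inverse of 6 mod 7 is 6 (since 6·6 = 36 = 5·7 + 1), so t ≡ 6·6 = 36 ≡ 1 (mod 7).
    Then x = 1494 + 2736·1 = 4230, valid modulo lcm(2736, 7) = 19152: x ≡ 4230 (mod 19152).
Verify against each original: 4230 mod 9 = 0, 4230 mod 19 = 12, 4230 mod 16 = 6, 4230 mod 7 = 2.

x ≡ 4230 (mod 19152).


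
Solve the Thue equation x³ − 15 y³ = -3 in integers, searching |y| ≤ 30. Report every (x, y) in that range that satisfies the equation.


The equation is x³ - 15y³ = -3. For fixed y, x³ = 15·y³ − 3, so a solution requires the RHS to be a perfect cube.
Strategy: iterate y from -30 to 30, compute RHS = 15·y³ − 3, and check whether it is a (positive or negative) perfect cube.
Check small values of y:
  y = 0: RHS = -3 is not a perfect cube.
  y = 1: RHS = 12 is not a perfect cube.
  y = -1: RHS = -18 is not a perfect cube.
  y = 2: RHS = 117 is not a perfect cube.
  y = -2: RHS = -123 is not a perfect cube.
  y = 3: RHS = 402 is not a perfect cube.
  y = -3: RHS = -408 is not a perfect cube.
Continuing the search up to |y| = 30 finds no solutions either.
No (x, y) in the scanned range satisfies the equation.

No integer solutions with |y| ≤ 30.


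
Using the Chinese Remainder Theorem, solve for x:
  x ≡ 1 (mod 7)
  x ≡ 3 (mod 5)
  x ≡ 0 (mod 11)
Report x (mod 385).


Moduli 7, 5, 11 are pairwise coprime; by CRT there is a unique solution modulo M = 7 · 5 · 11 = 385.
Solve pairwise, accumulating the modulus:
  Start with x ≡ 1 (mod 7).
  Combine with x ≡ 3 (mod 5): since gcd(7, 5) = 1, we get a unique residue mod 35.
    Write x = 1 + 7·t and substitute into x ≡ 3 (mod 5): 7·t ≡ 3 − 1 = 2 (mod 5).
    Reduce coefficients mod 5: 2·t ≡ 2 (mod 5).
    The inverse of 2 mod 5 is 3 (since 2·3 = 6 = 1·5 + 1), so t ≡ 3·2 = 6 ≡ 1 (mod 5).
    Then x = 1 + 7·1 = 8, valid modulo lcm(7, 5) = 35: x ≡ 8 (mod 35).
  Combine with x ≡ 0 (mod 11): since gcd(35, 11) = 1, we get a unique residue mod 385.
    Write x = 8 + 35·t and substitute into x ≡ 0 (mod 11): 35·t ≡ 0 − 8 = -8 (mod 11).
    Reduce coefficients mod 11: 2·t ≡ 3 (mod 11).
    The inverse of 2 mod 11 is 6 (since 2·6 = 12 = 1·11 + 1), so t ≡ 6·3 = 18 ≡ 7 (mod 11).
    Then x = 8 + 35·7 = 253, valid modulo lcm(35, 11) = 385: x ≡ 253 (mod 385).
Verify: 253 mod 7 = 1 ✓, 253 mod 5 = 3 ✓, 253 mod 11 = 0 ✓.

x ≡ 253 (mod 385).


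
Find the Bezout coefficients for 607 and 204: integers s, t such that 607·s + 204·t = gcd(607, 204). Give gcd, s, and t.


Euclidean algorithm on (607, 204) — divide until remainder is 0:
  607 = 2 · 204 + 199
  204 = 1 · 199 + 5
  199 = 39 · 5 + 4
  5 = 1 · 4 + 1
  4 = 4 · 1 + 0
gcd(607, 204) = 1.
Track Bezout coefficients alongside the remainders: start with r₀ = 607 = a·1 + b·0 (s = 1, t = 0) and r₁ = 204 = a·0 + b·1 (s = 0, t = 1); each new remainder r_{k+1} = r_{k-1} − q_k·r_k inherits s_{k+1} = s_{k-1} − q_k·s_k, t_{k+1} = t_{k-1} − q_k·t_k, so r_k = a·s_k + b·t_k at every step:
  q = 2: r = 199, s = 1 − 2·0 = 1, t = 0 − 2·1 = -2  (check: 607·1 + 204·(-2) = 199)
  q = 1: r = 5, s = 0 − 1·1 = -1, t = 1 − 1·(-2) = 3  (check: 607·(-1) + 204·3 = 5)
  q = 39: r = 4, s = 1 − 39·(-1) = 40, t = -2 − 39·3 = -119  (check: 607·40 + 204·(-119) = 4)
  q = 1: r = 1, s = -1 − 1·40 = -41, t = 3 − 1·(-119) = 122  (check: 607·(-41) + 204·122 = 1)
The row with r = 1 (the gcd) gives the Bezout coefficients s = -41, t = 122.
Result: 607 · (-41) + 204 · (122) = 1.

gcd(607, 204) = 1; s = -41, t = 122 (check: 607·(-41) + 204·122 = 1).


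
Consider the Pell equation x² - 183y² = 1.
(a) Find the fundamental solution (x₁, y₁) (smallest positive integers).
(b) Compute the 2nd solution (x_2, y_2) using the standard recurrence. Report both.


Step 1: Find the fundamental solution (x₁, y₁) of x² - 183y² = 1.
  Expand √183 as a continued fraction. a₀ = ⌊√183⌋ = 13; iterate m_{k+1} = d_k·a_k − m_k, d_{k+1} = (183 − m_{k+1}²)/d_k, a_{k+1} = ⌊(a₀ + m_{k+1})/d_{k+1}⌋ (starting m₀ = 0, d₀ = 1), with convergents p_k = a_k·p_{k-1} + p_{k-2}, q_k = a_k·q_{k-1} + q_{k-2} (p₋₁ = 1, q₋₁ = 0):
  k = 0: a₀ = 13; p₀/q₀ = 13/1; p₀² − 183·q₀² = 169 − 183 = -14.
  k = 1: m = 13, d = 14, a = ⌊(13 + 13)/14⌋ = 1; p/q = (1·13 + 1)/(1·1 + 0) = 14/1; p² − 183·q² = 196 − 183 = 13.
  k = 2: m = 1, d = 13, a = ⌊(13 + 1)/13⌋ = 1; p/q = (1·14 + 13)/(1·1 + 1) = 27/2; p² − 183·q² = 729 − 732 = -3.
  k = 3: m = 12, d = 3, a = ⌊(13 + 12)/3⌋ = 8; p/q = (8·27 + 14)/(8·2 + 1) = 230/17; p² − 183·q² = 52900 − 52887 = 13.
  k = 4: m = 12, d = 13, a = ⌊(13 + 12)/13⌋ = 1; p/q = (1·230 + 27)/(1·17 + 2) = 257/19; p² − 183·q² = 66049 − 66063 = -14.
  k = 5: m = 1, d = 14, a = ⌊(13 + 1)/14⌋ = 1; p/q = (1·257 + 230)/(1·19 + 17) = 487/36; p² − 183·q² = 237169 − 237168 = 1.
  The first convergent with p² − 183·q² = 1 gives the fundamental solution (x₁, y₁) = (487, 36).
Step 2: Apply the recurrence (x_{n+1}, y_{n+1}) = (x₁x_n + 183y₁y_n, x₁y_n + y₁x_n) repeatedly.
  From (x_1, y_1) = (487, 36): x_2 = 487·487 + 183·36·36 = 474337; y_2 = 487·36 + 36·487 = 35064.
Step 3: Verify x_2² - 183·y_2² = 224995589569 - 224995589568 = 1 (should be 1). ✓

(x_1, y_1) = (487, 36); (x_2, y_2) = (474337, 35064).


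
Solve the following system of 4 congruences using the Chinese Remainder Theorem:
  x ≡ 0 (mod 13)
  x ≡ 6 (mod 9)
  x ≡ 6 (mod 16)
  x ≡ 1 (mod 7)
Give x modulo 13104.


Product of moduli M = 13 · 9 · 16 · 7 = 13104.
Merge one congruence at a time:
  Start: x ≡ 0 (mod 13).
  Combine with x ≡ 6 (mod 9); new modulus lcm = 117.
    Write x = 0 + 13·t and substitute into x ≡ 6 (mod 9): 13·t ≡ 6 − 0 = 6 (mod 9).
    Reduce coefficients mod 9: 4·t ≡ 6 (mod 9).
    The inverse of 4 mod 9 is 7 (since 4·7 = 28 = 3·9 + 1), so t ≡ 7·6 = 42 ≡ 6 (mod 9).
    Then x = 0 + 13·6 = 78, valid modulo lcm(13, 9) = 117: x ≡ 78 (mod 117).
  Combine with x ≡ 6 (mod 16); new modulus lcm = 1872.
    Write x = 78 + 117·t and substitute into x ≡ 6 (mod 16): 117·t ≡ 6 − 78 = -72 (mod 16).
    Reduce coefficients mod 16: 5·t ≡ 8 (mod 16).
    The inverse of 5 mod 16 is 13 (since 5·13 = 65 = 4·16 + 1), so t ≡ 13·8 = 104 ≡ 8 (mod 16).
    Then x = 78 + 117·8 = 1014, valid modulo lcm(117, 16) = 1872: x ≡ 1014 (mod 1872).
  Combine with x ≡ 1 (mod 7); new modulus lcm = 13104.
    Write x = 1014 + 1872·t and substitute into x ≡ 1 (mod 7): 1872·t ≡ 1 − 1014 = -1013 (mod 7).
    Reduce coefficients mod 7: 3·t ≡ 2 (mod 7).
    The inverse of 3 mod 7 is 5 (since 3·5 = 15 = 2·7 + 1), so t ≡ 5·2 = 10 ≡ 3 (mod 7).
    Then x = 1014 + 1872·3 = 6630, valid modulo lcm(1872, 7) = 13104: x ≡ 6630 (mod 13104).
Verify against each original: 6630 mod 13 = 0, 6630 mod 9 = 6, 6630 mod 16 = 6, 6630 mod 7 = 1.

x ≡ 6630 (mod 13104).


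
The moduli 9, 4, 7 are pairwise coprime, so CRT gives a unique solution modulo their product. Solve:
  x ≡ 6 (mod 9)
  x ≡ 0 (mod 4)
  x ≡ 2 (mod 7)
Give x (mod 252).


Moduli 9, 4, 7 are pairwise coprime; by CRT there is a unique solution modulo M = 9 · 4 · 7 = 252.
Solve pairwise, accumulating the modulus:
  Start with x ≡ 6 (mod 9).
  Combine with x ≡ 0 (mod 4): since gcd(9, 4) = 1, we get a unique residue mod 36.
    Write x = 6 + 9·t and substitute into x ≡ 0 (mod 4): 9·t ≡ 0 − 6 = -6 (mod 4).
    Reduce coefficients mod 4: 1·t ≡ 2 (mod 4).
    So t ≡ 2 (mod 4).
    Then x = 6 + 9·2 = 24, valid modulo lcm(9, 4) = 36: x ≡ 24 (mod 36).
  Combine with x ≡ 2 (mod 7): since gcd(36, 7) = 1, we get a unique residue mod 252.
    Write x = 24 + 36·t and substitute into x ≡ 2 (mod 7): 36·t ≡ 2 − 24 = -22 (mod 7).
    Reduce coefficients mod 7: 1·t ≡ 6 (mod 7).
    So t ≡ 6 (mod 7).
    Then x = 24 + 36·6 = 240, valid modulo lcm(36, 7) = 252: x ≡ 240 (mod 252).
Verify: 240 mod 9 = 6 ✓, 240 mod 4 = 0 ✓, 240 mod 7 = 2 ✓.

x ≡ 240 (mod 252).


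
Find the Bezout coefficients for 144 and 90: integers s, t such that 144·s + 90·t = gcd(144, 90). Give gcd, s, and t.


Euclidean algorithm on (144, 90) — divide until remainder is 0:
  144 = 1 · 90 + 54
  90 = 1 · 54 + 36
  54 = 1 · 36 + 18
  36 = 2 · 18 + 0
gcd(144, 90) = 18.
Track Bezout coefficients alongside the remainders: start with r₀ = 144 = a·1 + b·0 (s = 1, t = 0) and r₁ = 90 = a·0 + b·1 (s = 0, t = 1); each new remainder r_{k+1} = r_{k-1} − q_k·r_k inherits s_{k+1} = s_{k-1} − q_k·s_k, t_{k+1} = t_{k-1} − q_k·t_k, so r_k = a·s_k + b·t_k at every step:
  q = 1: r = 54, s = 1 − 1·0 = 1, t = 0 − 1·1 = -1  (check: 144·1 + 90·(-1) = 54)
  q = 1: r = 36, s = 0 − 1·1 = -1, t = 1 − 1·(-1) = 2  (check: 144·(-1) + 90·2 = 36)
  q = 1: r = 18, s = 1 − 1·(-1) = 2, t = -1 − 1·2 = -3  (check: 144·2 + 90·(-3) = 18)
The row with r = 18 (the gcd) gives the Bezout coefficients s = 2, t = -3.
Result: 144 · (2) + 90 · (-3) = 18.

gcd(144, 90) = 18; s = 2, t = -3 (check: 144·2 + 90·(-3) = 18).


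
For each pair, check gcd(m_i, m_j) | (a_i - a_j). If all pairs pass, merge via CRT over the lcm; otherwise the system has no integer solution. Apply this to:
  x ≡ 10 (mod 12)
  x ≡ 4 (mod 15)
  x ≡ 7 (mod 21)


Moduli 12, 15, 21 are not pairwise coprime, so CRT works modulo lcm(m_i) when all pairwise compatibility conditions hold.
Pairwise compatibility: gcd(m_i, m_j) must divide a_i - a_j for every pair.
Merge one congruence at a time:
  Start: x ≡ 10 (mod 12).
  Combine with x ≡ 4 (mod 15): gcd(12, 15) = 3; 4 - 10 = -6, which IS divisible by 3, so compatible.
    Write x = 10 + 12·t and substitute into x ≡ 4 (mod 15): 12·t ≡ 4 − 10 = -6 (mod 15).
    Divide the congruence (and modulus) by g = 3: 4·t ≡ -2 (mod 5).
    Reduce coefficients mod 5: 4·t ≡ 3 (mod 5).
    The inverse of 4 mod 5 is 4 (since 4·4 = 16 = 3·5 + 1), so t ≡ 4·3 = 12 ≡ 2 (mod 5).
    Then x = 10 + 12·2 = 34, valid modulo lcm(12, 15) = 60: x ≡ 34 (mod 60).
  Combine with x ≡ 7 (mod 21): gcd(60, 21) = 3; 7 - 34 = -27, which IS divisible by 3, so compatible.
    Write x = 34 + 60·t and substitute into x ≡ 7 (mod 21): 60·t ≡ 7 − 34 = -27 (mod 21).
    Divide the congruence (and modulus) by g = 3: 20·t ≡ -9 (mod 7).
    Reduce coefficients mod 7: 6·t ≡ 5 (mod 7).
    The inverse of 6 mod 7 is 6 (since 6·6 = 36 = 5·7 + 1), so t ≡ 6·5 = 30 ≡ 2 (mod 7).
    Then x = 34 + 60·2 = 154, valid modulo lcm(60, 21) = 420: x ≡ 154 (mod 420).
Verify: 154 mod 12 = 10, 154 mod 15 = 4, 154 mod 21 = 7.

x ≡ 154 (mod 420).


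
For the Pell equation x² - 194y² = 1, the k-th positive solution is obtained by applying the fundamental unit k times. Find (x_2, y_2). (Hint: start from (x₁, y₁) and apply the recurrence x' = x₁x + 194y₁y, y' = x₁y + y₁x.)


Step 1: Find the fundamental solution (x₁, y₁) of x² - 194y² = 1.
  Expand √194 as a continued fraction. a₀ = ⌊√194⌋ = 13; iterate m_{k+1} = d_k·a_k − m_k, d_{k+1} = (194 − m_{k+1}²)/d_k, a_{k+1} = ⌊(a₀ + m_{k+1})/d_{k+1}⌋ (starting m₀ = 0, d₀ = 1), with convergents p_k = a_k·p_{k-1} + p_{k-2}, q_k = a_k·q_{k-1} + q_{k-2} (p₋₁ = 1, q₋₁ = 0):
  k = 0: a₀ = 13; p₀/q₀ = 13/1; p₀² − 194·q₀² = 169 − 194 = -25.
  k = 1: m = 13, d = 25, a = ⌊(13 + 13)/25⌋ = 1; p/q = (1·13 + 1)/(1·1 + 0) = 14/1; p² − 194·q² = 196 − 194 = 2.
  k = 2: m = 12, d = 2, a = ⌊(13 + 12)/2⌋ = 12; p/q = (12·14 + 13)/(12·1 + 1) = 181/13; p² − 194·q² = 32761 − 32786 = -25.
  k = 3: m = 12, d = 25, a = ⌊(13 + 12)/25⌋ = 1; p/q = (1·181 + 14)/(1·13 + 1) = 195/14; p² − 194·q² = 38025 − 38024 = 1.
  The first convergent with p² − 194·q² = 1 gives the fundamental solution (x₁, y₁) = (195, 14).
Step 2: Apply the recurrence (x_{n+1}, y_{n+1}) = (x₁x_n + 194y₁y_n, x₁y_n + y₁x_n) repeatedly.
  From (x_1, y_1) = (195, 14): x_2 = 195·195 + 194·14·14 = 76049; y_2 = 195·14 + 14·195 = 5460.
Step 3: Verify x_2² - 194·y_2² = 5783450401 - 5783450400 = 1 (should be 1). ✓

(x_1, y_1) = (195, 14); (x_2, y_2) = (76049, 5460).


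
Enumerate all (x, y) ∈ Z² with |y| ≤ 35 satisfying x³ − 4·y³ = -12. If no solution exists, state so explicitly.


The equation is x³ - 4y³ = -12. For fixed y, x³ = 4·y³ − 12, so a solution requires the RHS to be a perfect cube.
Strategy: iterate y from -35 to 35, compute RHS = 4·y³ − 12, and check whether it is a (positive or negative) perfect cube.
Check small values of y:
  y = 0: RHS = -12 is not a perfect cube.
  y = 1: RHS = -8 = (-2)³ ⇒ x = -2 works.
  y = -1: RHS = -16 is not a perfect cube.
  y = 2: RHS = 20 is not a perfect cube.
  y = -2: RHS = -44 is not a perfect cube.
  y = 3: RHS = 96 is not a perfect cube.
  y = -3: RHS = -120 is not a perfect cube.
Continuing, at y = -5: RHS = -512 = (-8)³ ⇒ x = -8 works.
Searching the remaining y in |y| ≤ 35 finds no further solutions.
Collected solutions: (-2, 1), (-8, -5).

Solutions (with |y| ≤ 35): (-2, 1), (-8, -5).


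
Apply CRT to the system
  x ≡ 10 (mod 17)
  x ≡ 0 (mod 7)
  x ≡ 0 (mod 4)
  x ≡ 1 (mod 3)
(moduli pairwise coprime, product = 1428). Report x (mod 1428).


Product of moduli M = 17 · 7 · 4 · 3 = 1428.
Merge one congruence at a time:
  Start: x ≡ 10 (mod 17).
  Combine with x ≡ 0 (mod 7); new modulus lcm = 119.
    Write x = 10 + 17·t and substitute into x ≡ 0 (mod 7): 17·t ≡ 0 − 10 = -10 (mod 7).
    Reduce coefficients mod 7: 3·t ≡ 4 (mod 7).
    The inverse of 3 mod 7 is 5 (since 3·5 = 15 = 2·7 + 1), so t ≡ 5·4 = 20 ≡ 6 (mod 7).
    Then x = 10 + 17·6 = 112, valid modulo lcm(17, 7) = 119: x ≡ 112 (mod 119).
  Combine with x ≡ 0 (mod 4); new modulus lcm = 476.
    Write x = 112 + 119·t and substitute into x ≡ 0 (mod 4): 119·t ≡ 0 − 112 = -112 (mod 4).
    Reduce coefficients mod 4: 3·t ≡ 0 (mod 4).
    The inverse of 3 mod 4 is 3 (since 3·3 = 9 = 2·4 + 1), so t ≡ 3·0 = 0 ≡ 0 (mod 4).
    Then x = 112 + 119·0 = 112, valid modulo lcm(119, 4) = 476: x ≡ 112 (mod 476).
  Combine with x ≡ 1 (mod 3); new modulus lcm = 1428.
    Write x = 112 + 476·t and substitute into x ≡ 1 (mod 3): 476·t ≡ 1 − 112 = -111 (mod 3).
    Reduce coefficients mod 3: 2·t ≡ 0 (mod 3).
    The inverse of 2 mod 3 is 2 (since 2·2 = 4 = 1·3 + 1), so t ≡ 2·0 = 0 ≡ 0 (mod 3).
    Then x = 112 + 476·0 = 112, valid modulo lcm(476, 3) = 1428: x ≡ 112 (mod 1428).
Verify against each original: 112 mod 17 = 10, 112 mod 7 = 0, 112 mod 4 = 0, 112 mod 3 = 1.

x ≡ 112 (mod 1428).


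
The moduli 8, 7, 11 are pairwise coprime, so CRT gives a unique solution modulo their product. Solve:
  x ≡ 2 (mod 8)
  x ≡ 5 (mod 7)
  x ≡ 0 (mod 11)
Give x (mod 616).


Moduli 8, 7, 11 are pairwise coprime; by CRT there is a unique solution modulo M = 8 · 7 · 11 = 616.
Solve pairwise, accumulating the modulus:
  Start with x ≡ 2 (mod 8).
  Combine with x ≡ 5 (mod 7): since gcd(8, 7) = 1, we get a unique residue mod 56.
    Write x = 2 + 8·t and substitute into x ≡ 5 (mod 7): 8·t ≡ 5 − 2 = 3 (mod 7).
    Reduce coefficients mod 7: 1·t ≡ 3 (mod 7).
    So t ≡ 3 (mod 7).
    Then x = 2 + 8·3 = 26, valid modulo lcm(8, 7) = 56: x ≡ 26 (mod 56).
  Combine with x ≡ 0 (mod 11): since gcd(56, 11) = 1, we get a unique residue mod 616.
    Write x = 26 + 56·t and substitute into x ≡ 0 (mod 11): 56·t ≡ 0 − 26 = -26 (mod 11).
    Reduce coefficients mod 11: 1·t ≡ 7 (mod 11).
    So t ≡ 7 (mod 11).
    Then x = 26 + 56·7 = 418, valid modulo lcm(56, 11) = 616: x ≡ 418 (mod 616).
Verify: 418 mod 8 = 2 ✓, 418 mod 7 = 5 ✓, 418 mod 11 = 0 ✓.

x ≡ 418 (mod 616).


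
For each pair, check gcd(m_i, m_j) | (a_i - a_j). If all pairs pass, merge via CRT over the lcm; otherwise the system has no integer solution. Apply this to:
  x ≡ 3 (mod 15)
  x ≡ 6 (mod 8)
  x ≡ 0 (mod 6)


Moduli 15, 8, 6 are not pairwise coprime, so CRT works modulo lcm(m_i) when all pairwise compatibility conditions hold.
Pairwise compatibility: gcd(m_i, m_j) must divide a_i - a_j for every pair.
Merge one congruence at a time:
  Start: x ≡ 3 (mod 15).
  Combine with x ≡ 6 (mod 8): gcd(15, 8) = 1; 6 - 3 = 3, which IS divisible by 1, so compatible.
    Write x = 3 + 15·t and substitute into x ≡ 6 (mod 8): 15·t ≡ 6 − 3 = 3 (mod 8).
    Reduce coefficients mod 8: 7·t ≡ 3 (mod 8).
    The inverse of 7 mod 8 is 7 (since 7·7 = 49 = 6·8 + 1), so t ≡ 7·3 = 21 ≡ 5 (mod 8).
    Then x = 3 + 15·5 = 78, valid modulo lcm(15, 8) = 120: x ≡ 78 (mod 120).
  Combine with x ≡ 0 (mod 6): gcd(120, 6) = 6; 0 - 78 = -78, which IS divisible by 6, so compatible.
    Write x = 78 + 120·t and substitute into x ≡ 0 (mod 6): 120·t ≡ 0 − 78 = -78 (mod 6).
    Divide the congruence (and modulus) by g = 6: 20·t ≡ -13 (mod 1).
    Modulo 1 every t works; take t = 0.
    Then x = 78 + 120·0 = 78, valid modulo lcm(120, 6) = 120: x ≡ 78 (mod 120).
Verify: 78 mod 15 = 3, 78 mod 8 = 6, 78 mod 6 = 0.

x ≡ 78 (mod 120).


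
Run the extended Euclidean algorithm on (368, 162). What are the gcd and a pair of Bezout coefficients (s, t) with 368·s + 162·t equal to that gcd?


Euclidean algorithm on (368, 162) — divide until remainder is 0:
  368 = 2 · 162 + 44
  162 = 3 · 44 + 30
  44 = 1 · 30 + 14
  30 = 2 · 14 + 2
  14 = 7 · 2 + 0
gcd(368, 162) = 2.
Track Bezout coefficients alongside the remainders: start with r₀ = 368 = a·1 + b·0 (s = 1, t = 0) and r₁ = 162 = a·0 + b·1 (s = 0, t = 1); each new remainder r_{k+1} = r_{k-1} − q_k·r_k inherits s_{k+1} = s_{k-1} − q_k·s_k, t_{k+1} = t_{k-1} − q_k·t_k, so r_k = a·s_k + b·t_k at every step:
  q = 2: r = 44, s = 1 − 2·0 = 1, t = 0 − 2·1 = -2  (check: 368·1 + 162·(-2) = 44)
  q = 3: r = 30, s = 0 − 3·1 = -3, t = 1 − 3·(-2) = 7  (check: 368·(-3) + 162·7 = 30)
  q = 1: r = 14, s = 1 − 1·(-3) = 4, t = -2 − 1·7 = -9  (check: 368·4 + 162·(-9) = 14)
  q = 2: r = 2, s = -3 − 2·4 = -11, t = 7 − 2·(-9) = 25  (check: 368·(-11) + 162·25 = 2)
The row with r = 2 (the gcd) gives the Bezout coefficients s = -11, t = 25.
Result: 368 · (-11) + 162 · (25) = 2.

gcd(368, 162) = 2; s = -11, t = 25 (check: 368·(-11) + 162·25 = 2).
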